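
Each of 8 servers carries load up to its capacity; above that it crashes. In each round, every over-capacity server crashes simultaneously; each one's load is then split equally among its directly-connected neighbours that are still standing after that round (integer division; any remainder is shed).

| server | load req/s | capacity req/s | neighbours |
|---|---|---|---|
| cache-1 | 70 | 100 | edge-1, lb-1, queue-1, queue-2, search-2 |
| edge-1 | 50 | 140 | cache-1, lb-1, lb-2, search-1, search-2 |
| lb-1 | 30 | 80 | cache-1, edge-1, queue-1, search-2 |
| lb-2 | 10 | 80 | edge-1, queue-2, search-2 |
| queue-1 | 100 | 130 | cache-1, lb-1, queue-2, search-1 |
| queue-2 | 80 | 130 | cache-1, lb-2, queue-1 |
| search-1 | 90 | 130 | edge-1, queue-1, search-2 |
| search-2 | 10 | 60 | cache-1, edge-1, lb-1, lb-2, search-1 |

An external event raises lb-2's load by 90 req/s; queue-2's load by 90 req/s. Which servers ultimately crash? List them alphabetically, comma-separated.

cache-1, edge-1, lb-1, lb-2, queue-1, queue-2, search-1, search-2

Round 1 — lb-2 at 100 > 80; queue-2 at 170 > 130. lb-2, queue-2 crash.
  lb-2 sheds 100 req/s to edge-1, search-2: 50 each.
    edge-1: 50+50 = 100 ≤ 140
    search-2: 10+50 = 60 ≤ 60
  queue-2 sheds 170 req/s to cache-1, queue-1: 85 each.
    cache-1: 70+85 = 155 > 100
    queue-1: 100+85 = 185 > 130
Round 2 — cache-1, queue-1 crash.
  cache-1 sheds 155 req/s to edge-1, lb-1, search-2: 51 each (2 lost).
    edge-1: 100+51 = 151 > 140
    lb-1: 30+51 = 81 > 80
    search-2: 60+51 = 111 > 60
  queue-1 sheds 185 req/s to lb-1, search-1: 92 each (1 lost).
    lb-1: 81+92 = 173 > 80
    search-1: 90+92 = 182 > 130
Round 3 — edge-1, lb-1, search-1, search-2 crash.
  edge-1 sheds 151 req/s: no online neighbours, lost.
  lb-1 sheds 173 req/s: no online neighbours, lost.
  search-1 sheds 182 req/s: no online neighbours, lost.
  search-2 sheds 111 req/s: no online neighbours, lost.
No further crashes.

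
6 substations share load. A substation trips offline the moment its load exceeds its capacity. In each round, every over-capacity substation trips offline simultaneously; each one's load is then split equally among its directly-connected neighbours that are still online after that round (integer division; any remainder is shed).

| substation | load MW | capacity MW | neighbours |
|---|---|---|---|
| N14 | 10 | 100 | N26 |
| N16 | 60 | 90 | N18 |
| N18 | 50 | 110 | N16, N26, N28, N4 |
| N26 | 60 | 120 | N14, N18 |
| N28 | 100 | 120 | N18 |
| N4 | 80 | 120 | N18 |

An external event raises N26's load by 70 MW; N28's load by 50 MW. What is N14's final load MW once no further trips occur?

75

Round 1 — N26 at 130 > 120; N28 at 150 > 120. N26, N28 trip offline.
  N26 sheds 130 MW to N14, N18: 65 each.
    N14: 10+65 = 75 ≤ 100
    N18: 50+65 = 115 > 110
  N28 sheds 150 MW to N18: 150 each.
    N18: 115+150 = 265 > 110
Round 2 — N18 trips offline.
  N18 sheds 265 MW to N16, N4: 132 each (1 lost).
    N16: 60+132 = 192 > 90
    N4: 80+132 = 212 > 120
Round 3 — N16, N4 trip offline.
  N16 sheds 192 MW: no online neighbours, lost.
  N4 sheds 212 MW: no online neighbours, lost.
No further trips.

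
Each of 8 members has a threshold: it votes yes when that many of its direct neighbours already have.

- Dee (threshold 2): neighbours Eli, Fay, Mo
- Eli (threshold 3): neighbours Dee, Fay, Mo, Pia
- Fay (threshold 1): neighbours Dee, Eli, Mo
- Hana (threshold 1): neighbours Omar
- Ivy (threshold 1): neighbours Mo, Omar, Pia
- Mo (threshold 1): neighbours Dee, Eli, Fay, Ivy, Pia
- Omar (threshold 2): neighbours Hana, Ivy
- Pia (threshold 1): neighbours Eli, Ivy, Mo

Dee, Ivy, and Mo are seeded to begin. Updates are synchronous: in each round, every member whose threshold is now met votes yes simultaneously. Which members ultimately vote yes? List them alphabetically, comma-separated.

Dee, Eli, Fay, Ivy, Mo, Pia

Round 1 — Dee, Ivy, Mo vote yes (initial).
Round 2 — checking thresholds:
  Eli: 2 of 4 neighbours < 3, holds.
  Fay: 2 of 3 neighbours ≥ 1, votes yes.
  Omar: 1 of 2 neighbours < 2, holds.
  Pia: 2 of 3 neighbours ≥ 1, votes yes.
Round 3 — checking thresholds:
  Eli: 4 of 4 neighbours ≥ 3, votes yes.
  Omar: 1 of 2 neighbours < 2, holds.
Round 4 — no new yes votes; cascade stops.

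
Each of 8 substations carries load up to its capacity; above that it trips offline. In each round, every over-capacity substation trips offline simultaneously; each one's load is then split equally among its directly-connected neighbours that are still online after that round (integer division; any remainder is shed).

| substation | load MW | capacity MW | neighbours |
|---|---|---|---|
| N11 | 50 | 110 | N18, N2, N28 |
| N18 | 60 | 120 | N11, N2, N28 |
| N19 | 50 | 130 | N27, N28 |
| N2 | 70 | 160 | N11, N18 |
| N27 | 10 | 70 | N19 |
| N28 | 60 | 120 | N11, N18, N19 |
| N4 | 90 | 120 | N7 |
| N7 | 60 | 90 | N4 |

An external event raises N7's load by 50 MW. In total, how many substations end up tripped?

2

Round 1 — N7 at 110 > 90. N7 trips offline.
  N7 sheds 110 MW to N4: 110 each.
    N4: 90+110 = 200 > 120
Round 2 — N4 trips offline.
  N4 sheds 200 MW: no online neighbours, lost.
No further trips.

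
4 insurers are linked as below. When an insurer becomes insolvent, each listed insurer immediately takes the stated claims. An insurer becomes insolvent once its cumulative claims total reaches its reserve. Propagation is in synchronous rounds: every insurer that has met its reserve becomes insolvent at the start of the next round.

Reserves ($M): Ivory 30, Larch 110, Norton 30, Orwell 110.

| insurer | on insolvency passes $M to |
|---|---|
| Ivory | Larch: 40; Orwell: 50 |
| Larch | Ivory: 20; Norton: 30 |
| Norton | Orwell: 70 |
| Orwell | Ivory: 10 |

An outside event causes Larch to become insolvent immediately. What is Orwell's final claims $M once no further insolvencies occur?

Round 1 — Larch becomes insolvent (initial).
  Ivory: +20 → 20 < 30
  Norton: +30 → 30 ≥ 30
Round 2 — Norton becomes insolvent.
  Orwell: +70 → 70 < 110
No further insolvencies.

70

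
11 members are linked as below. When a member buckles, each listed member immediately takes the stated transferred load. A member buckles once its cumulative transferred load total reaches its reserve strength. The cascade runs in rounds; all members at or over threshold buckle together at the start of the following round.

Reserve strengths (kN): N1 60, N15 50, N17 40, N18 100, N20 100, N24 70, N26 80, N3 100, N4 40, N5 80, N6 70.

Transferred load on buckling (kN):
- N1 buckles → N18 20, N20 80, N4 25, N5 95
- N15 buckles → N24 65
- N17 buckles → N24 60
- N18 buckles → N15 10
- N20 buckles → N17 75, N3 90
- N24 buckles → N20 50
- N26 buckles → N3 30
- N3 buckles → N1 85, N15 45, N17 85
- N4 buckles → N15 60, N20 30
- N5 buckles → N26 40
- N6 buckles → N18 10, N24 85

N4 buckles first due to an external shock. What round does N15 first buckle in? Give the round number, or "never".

2

Round 1 — N4 buckles (initial).
  N15: +60 → 60 ≥ 50
  N20: +30 → 30 < 100
Round 2 — N15 buckles.
  N24: +65 → 65 < 70
No further bucklings.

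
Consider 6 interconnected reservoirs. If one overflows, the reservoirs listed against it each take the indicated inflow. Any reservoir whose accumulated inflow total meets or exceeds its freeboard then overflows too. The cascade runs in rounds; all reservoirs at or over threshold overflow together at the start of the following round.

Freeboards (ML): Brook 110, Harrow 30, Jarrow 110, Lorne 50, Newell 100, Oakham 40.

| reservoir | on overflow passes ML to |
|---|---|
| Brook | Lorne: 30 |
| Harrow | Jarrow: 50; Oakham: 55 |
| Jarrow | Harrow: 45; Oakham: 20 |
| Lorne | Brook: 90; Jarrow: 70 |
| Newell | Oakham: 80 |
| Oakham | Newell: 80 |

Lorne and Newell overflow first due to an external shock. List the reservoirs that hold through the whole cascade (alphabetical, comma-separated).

Round 1 — Lorne, Newell overflow (initial).
  Brook: +90 → 90 < 110
  Jarrow: +70 → 70 < 110
  Oakham: +80 → 80 ≥ 40
Round 2 — Oakham overflows.
No further overflows.

Brook, Harrow, Jarrow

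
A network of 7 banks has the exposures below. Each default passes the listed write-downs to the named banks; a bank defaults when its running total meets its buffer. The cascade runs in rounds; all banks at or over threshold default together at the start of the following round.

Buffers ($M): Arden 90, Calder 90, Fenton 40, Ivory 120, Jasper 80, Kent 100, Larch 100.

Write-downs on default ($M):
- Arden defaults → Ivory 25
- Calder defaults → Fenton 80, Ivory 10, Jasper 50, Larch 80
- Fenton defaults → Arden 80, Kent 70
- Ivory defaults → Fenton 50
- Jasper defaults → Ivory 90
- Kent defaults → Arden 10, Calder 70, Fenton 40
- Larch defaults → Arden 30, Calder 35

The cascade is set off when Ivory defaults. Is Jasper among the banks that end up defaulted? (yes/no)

no

Round 1 — Ivory defaults (initial).
  Fenton: +50 → 50 ≥ 40
Round 2 — Fenton defaults.
  Arden: +80 → 80 < 90
  Kent: +70 → 70 < 100
No further defaults.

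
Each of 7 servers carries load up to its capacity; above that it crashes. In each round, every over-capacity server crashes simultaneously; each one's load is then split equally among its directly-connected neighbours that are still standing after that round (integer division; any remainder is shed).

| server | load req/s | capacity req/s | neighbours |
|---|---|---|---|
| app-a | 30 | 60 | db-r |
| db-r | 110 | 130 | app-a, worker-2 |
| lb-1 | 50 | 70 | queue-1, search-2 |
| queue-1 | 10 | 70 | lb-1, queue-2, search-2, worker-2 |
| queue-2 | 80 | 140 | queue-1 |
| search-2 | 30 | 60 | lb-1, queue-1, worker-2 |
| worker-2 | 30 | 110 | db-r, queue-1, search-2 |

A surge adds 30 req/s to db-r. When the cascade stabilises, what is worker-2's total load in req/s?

Round 1 — db-r at 140 > 130. db-r crashes.
  db-r sheds 140 req/s to app-a, worker-2: 70 each.
    app-a: 30+70 = 100 > 60
    worker-2: 30+70 = 100 ≤ 110
Round 2 — app-a crashes.
  app-a sheds 100 req/s: no online neighbours, lost.
No further crashes.

100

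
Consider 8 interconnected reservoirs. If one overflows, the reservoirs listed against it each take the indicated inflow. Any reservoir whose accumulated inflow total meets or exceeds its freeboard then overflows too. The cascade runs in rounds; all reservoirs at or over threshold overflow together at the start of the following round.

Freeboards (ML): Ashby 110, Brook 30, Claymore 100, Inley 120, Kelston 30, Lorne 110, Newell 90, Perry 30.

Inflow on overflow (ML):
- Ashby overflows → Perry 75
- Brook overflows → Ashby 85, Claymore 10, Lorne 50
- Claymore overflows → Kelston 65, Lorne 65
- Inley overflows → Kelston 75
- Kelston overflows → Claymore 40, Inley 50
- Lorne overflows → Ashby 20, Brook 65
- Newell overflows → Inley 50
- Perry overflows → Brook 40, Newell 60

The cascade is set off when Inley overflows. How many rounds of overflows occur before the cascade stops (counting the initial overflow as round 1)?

Round 1 — Inley overflows (initial).
  Kelston: +75 → 75 ≥ 30
Round 2 — Kelston overflows.
  Claymore: +40 → 40 < 100
No further overflows.

2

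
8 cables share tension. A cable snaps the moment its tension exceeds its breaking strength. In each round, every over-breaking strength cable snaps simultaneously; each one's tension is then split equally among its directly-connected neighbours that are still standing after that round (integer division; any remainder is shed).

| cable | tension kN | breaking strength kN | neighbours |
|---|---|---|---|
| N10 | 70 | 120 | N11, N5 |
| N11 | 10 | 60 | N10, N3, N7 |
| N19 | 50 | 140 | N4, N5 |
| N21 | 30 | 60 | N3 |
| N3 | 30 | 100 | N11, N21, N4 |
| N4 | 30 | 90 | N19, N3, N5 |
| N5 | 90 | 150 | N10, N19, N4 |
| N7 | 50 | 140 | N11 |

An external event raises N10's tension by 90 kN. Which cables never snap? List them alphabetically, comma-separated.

N7

Round 1 — N10 at 160 > 120. N10 snaps.
  N10 sheds 160 kN to N11, N5: 80 each.
    N11: 10+80 = 90 > 60
    N5: 90+80 = 170 > 150
Round 2 — N11, N5 snap.
  N11 sheds 90 kN to N3, N7: 45 each.
    N3: 30+45 = 75 ≤ 100
    N7: 50+45 = 95 ≤ 140
  N5 sheds 170 kN to N19, N4: 85 each.
    N19: 50+85 = 135 ≤ 140
    N4: 30+85 = 115 > 90
Round 3 — N4 snaps.
  N4 sheds 115 kN to N19, N3: 57 each (1 lost).
    N19: 135+57 = 192 > 140
    N3: 75+57 = 132 > 100
Round 4 — N19, N3 snap.
  N19 sheds 192 kN: no online neighbours, lost.
  N3 sheds 132 kN to N21: 132 each.
    N21: 30+132 = 162 > 60
Round 5 — N21 snaps.
  N21 sheds 162 kN: no online neighbours, lost.
No further breaks.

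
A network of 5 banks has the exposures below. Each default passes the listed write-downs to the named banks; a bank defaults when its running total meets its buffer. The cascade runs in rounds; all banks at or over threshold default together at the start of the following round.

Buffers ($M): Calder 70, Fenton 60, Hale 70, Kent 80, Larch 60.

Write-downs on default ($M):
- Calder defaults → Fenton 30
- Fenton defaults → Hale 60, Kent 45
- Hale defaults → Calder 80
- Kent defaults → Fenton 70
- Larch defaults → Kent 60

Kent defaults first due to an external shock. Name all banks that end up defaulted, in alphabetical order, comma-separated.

Fenton, Kent

Round 1 — Kent defaults (initial).
  Fenton: +70 → 70 ≥ 60
Round 2 — Fenton defaults.
  Hale: +60 → 60 < 70
No further defaults.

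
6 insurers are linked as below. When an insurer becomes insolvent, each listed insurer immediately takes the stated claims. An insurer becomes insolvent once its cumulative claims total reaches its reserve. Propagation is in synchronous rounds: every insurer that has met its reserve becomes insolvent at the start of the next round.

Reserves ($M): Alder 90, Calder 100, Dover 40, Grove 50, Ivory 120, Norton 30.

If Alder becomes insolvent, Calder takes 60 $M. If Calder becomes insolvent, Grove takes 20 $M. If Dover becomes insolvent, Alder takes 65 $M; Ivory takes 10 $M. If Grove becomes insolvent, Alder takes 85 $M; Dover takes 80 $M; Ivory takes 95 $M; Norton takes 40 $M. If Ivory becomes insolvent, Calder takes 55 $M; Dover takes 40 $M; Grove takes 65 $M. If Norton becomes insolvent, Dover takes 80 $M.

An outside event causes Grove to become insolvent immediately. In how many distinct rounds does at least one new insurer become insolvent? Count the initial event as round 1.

Round 1 — Grove becomes insolvent (initial).
  Alder: +85 → 85 < 90
  Dover: +80 → 80 ≥ 40
  Ivory: +95 → 95 < 120
  Norton: +40 → 40 ≥ 30
Round 2 — Dover, Norton become insolvent.
  Alder: +65 → 150 ≥ 90
  Ivory: +10 → 105 < 120
Round 3 — Alder becomes insolvent.
  Calder: +60 → 60 < 100
No further insolvencies.

3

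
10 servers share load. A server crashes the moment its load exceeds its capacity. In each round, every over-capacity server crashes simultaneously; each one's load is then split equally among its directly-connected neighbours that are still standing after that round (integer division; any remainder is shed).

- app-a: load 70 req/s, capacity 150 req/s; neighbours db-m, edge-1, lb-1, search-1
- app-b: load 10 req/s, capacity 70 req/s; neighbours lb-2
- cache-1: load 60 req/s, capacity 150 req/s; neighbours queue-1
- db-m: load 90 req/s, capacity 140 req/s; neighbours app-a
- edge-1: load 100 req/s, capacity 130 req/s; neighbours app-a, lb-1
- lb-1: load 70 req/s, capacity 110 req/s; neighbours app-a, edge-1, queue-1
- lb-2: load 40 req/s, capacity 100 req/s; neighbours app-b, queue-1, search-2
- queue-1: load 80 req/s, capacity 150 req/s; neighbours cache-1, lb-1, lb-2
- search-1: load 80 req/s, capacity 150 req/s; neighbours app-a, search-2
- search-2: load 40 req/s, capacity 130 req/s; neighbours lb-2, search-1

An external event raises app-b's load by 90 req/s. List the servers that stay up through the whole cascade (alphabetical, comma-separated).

app-a, cache-1, db-m, edge-1, lb-1, queue-1, search-1, search-2

Round 1 — app-b at 100 > 70. app-b crashes.
  app-b sheds 100 req/s to lb-2: 100 each.
    lb-2: 40+100 = 140 > 100
Round 2 — lb-2 crashes.
  lb-2 sheds 140 req/s to queue-1, search-2: 70 each.
    queue-1: 80+70 = 150 ≤ 150
    search-2: 40+70 = 110 ≤ 130
No further crashes.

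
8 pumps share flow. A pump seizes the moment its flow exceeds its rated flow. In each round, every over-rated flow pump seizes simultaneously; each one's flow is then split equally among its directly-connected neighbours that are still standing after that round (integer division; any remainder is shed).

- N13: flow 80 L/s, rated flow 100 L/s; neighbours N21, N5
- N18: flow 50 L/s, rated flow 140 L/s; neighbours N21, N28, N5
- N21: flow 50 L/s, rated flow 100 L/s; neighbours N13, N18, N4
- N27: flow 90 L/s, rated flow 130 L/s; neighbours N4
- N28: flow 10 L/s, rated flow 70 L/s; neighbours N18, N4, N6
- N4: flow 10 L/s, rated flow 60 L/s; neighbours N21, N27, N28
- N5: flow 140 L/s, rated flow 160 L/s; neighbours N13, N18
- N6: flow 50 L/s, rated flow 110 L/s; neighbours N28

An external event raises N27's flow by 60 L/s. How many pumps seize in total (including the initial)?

7

Round 1 — N27 at 150 > 130. N27 seizes.
  N27 sheds 150 L/s to N4: 150 each.
    N4: 10+150 = 160 > 60
Round 2 — N4 seizes.
  N4 sheds 160 L/s to N21, N28: 80 each.
    N21: 50+80 = 130 > 100
    N28: 10+80 = 90 > 70
Round 3 — N21, N28 seize.
  N21 sheds 130 L/s to N13, N18: 65 each.
    N13: 80+65 = 145 > 100
    N18: 50+65 = 115 ≤ 140
  N28 sheds 90 L/s to N18, N6: 45 each.
    N18: 115+45 = 160 > 140
    N6: 50+45 = 95 ≤ 110
Round 4 — N13, N18 seize.
  N13 sheds 145 L/s to N5: 145 each.
    N5: 140+145 = 285 > 160
  N18 sheds 160 L/s to N5: 160 each.
    N5: 285+160 = 445 > 160
Round 5 — N5 seizes.
  N5 sheds 445 L/s: no online neighbours, lost.
No further seizures.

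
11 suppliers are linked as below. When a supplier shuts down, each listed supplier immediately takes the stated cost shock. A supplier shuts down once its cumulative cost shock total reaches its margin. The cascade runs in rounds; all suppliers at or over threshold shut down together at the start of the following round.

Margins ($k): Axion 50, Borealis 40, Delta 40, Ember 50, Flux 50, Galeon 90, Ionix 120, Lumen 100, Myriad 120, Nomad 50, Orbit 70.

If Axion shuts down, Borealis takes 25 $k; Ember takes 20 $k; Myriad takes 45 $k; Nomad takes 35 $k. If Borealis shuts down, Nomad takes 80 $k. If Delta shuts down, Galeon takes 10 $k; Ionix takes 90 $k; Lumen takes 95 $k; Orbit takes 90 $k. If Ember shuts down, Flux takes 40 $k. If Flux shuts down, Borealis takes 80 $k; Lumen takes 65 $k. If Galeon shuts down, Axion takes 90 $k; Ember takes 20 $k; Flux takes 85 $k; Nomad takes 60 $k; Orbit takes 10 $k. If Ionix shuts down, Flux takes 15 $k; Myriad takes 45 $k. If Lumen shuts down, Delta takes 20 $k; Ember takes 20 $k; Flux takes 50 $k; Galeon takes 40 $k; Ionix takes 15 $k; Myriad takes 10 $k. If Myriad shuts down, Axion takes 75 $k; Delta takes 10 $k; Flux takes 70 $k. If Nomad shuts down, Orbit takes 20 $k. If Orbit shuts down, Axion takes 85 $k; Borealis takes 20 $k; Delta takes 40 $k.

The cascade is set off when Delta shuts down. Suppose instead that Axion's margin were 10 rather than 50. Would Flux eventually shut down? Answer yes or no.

no

With Axion's margin at 10:
Round 1 — Delta shuts down (initial).
  Galeon: +10 → 10 < 90
  Ionix: +90 → 90 < 120
  Lumen: +95 → 95 < 100
  Orbit: +90 → 90 ≥ 70
Round 2 — Orbit shuts down.
  Axion: +85 → 85 ≥ 10
  Borealis: +20 → 20 < 40
Round 3 — Axion shuts down.
  Borealis: +25 → 45 ≥ 40
  Ember: +20 → 20 < 50
  Myriad: +45 → 45 < 120
  Nomad: +35 → 35 < 50
Round 4 — Borealis shuts down.
  Nomad: +80 → 115 ≥ 50
Round 5 — Nomad shuts down.
No further shutdowns.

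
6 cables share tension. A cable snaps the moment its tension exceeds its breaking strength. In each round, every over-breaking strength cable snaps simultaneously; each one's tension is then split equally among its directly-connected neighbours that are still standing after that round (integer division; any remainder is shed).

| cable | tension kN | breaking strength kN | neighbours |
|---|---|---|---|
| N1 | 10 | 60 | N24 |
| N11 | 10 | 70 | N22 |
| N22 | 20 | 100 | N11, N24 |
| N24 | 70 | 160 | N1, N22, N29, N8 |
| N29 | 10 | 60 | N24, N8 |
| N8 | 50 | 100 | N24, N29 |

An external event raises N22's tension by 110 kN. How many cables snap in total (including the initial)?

2

Round 1 — N22 at 130 > 100. N22 snaps.
  N22 sheds 130 kN to N11, N24: 65 each.
    N11: 10+65 = 75 > 70
    N24: 70+65 = 135 ≤ 160
Round 2 — N11 snaps.
  N11 sheds 75 kN: no online neighbours, lost.
No further breaks.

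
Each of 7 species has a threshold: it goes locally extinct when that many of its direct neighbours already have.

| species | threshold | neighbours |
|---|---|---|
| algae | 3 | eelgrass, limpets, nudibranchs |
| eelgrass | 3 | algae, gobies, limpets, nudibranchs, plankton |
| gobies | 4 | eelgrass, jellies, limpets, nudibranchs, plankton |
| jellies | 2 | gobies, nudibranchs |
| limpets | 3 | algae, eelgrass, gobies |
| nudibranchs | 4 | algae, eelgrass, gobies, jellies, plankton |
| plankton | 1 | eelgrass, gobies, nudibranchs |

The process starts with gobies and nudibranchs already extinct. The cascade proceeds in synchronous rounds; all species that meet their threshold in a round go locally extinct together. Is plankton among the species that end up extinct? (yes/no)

yes

Round 1 — gobies, nudibranchs go locally extinct (initial).
Round 2 — checking thresholds:
  algae: 1 of 3 neighbours < 3, not yet.
  eelgrass: 2 of 5 neighbours < 3, not yet.
  jellies: 2 of 2 neighbours ≥ 2, goes locally extinct.
  limpets: 1 of 3 neighbours < 3, not yet.
  plankton: 2 of 3 neighbours ≥ 1, goes locally extinct.
Round 3 — checking thresholds:
  algae: 1 of 3 neighbours < 3, not yet.
  eelgrass: 3 of 5 neighbours ≥ 3, goes locally extinct.
  limpets: 1 of 3 neighbours < 3, not yet.
Round 4 — no new extinctions; cascade stops.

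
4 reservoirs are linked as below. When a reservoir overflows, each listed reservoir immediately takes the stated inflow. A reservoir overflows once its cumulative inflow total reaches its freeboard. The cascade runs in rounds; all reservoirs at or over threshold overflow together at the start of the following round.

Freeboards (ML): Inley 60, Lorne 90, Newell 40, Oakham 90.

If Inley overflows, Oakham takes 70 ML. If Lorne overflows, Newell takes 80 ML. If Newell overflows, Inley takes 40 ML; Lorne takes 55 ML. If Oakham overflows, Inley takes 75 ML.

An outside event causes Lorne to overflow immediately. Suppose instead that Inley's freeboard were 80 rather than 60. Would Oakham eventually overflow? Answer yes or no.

no

With Inley's freeboard at 80:
Round 1 — Lorne overflows (initial).
  Newell: +80 → 80 ≥ 40
Round 2 — Newell overflows.
  Inley: +40 → 40 < 80
No further overflows.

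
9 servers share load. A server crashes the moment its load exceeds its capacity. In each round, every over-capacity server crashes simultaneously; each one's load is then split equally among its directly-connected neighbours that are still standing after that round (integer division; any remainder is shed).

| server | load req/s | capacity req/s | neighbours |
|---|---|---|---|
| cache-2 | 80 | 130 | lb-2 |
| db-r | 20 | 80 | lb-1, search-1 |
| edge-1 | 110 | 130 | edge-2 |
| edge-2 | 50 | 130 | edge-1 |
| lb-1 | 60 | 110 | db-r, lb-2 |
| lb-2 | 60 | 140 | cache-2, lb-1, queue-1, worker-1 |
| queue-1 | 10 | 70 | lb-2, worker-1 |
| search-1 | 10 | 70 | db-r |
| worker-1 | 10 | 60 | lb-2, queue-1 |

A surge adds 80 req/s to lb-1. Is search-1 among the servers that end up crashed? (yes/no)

yes

Round 1 — lb-1 at 140 > 110. lb-1 crashes.
  lb-1 sheds 140 req/s to db-r, lb-2: 70 each.
    db-r: 20+70 = 90 > 80
    lb-2: 60+70 = 130 ≤ 140
Round 2 — db-r crashes.
  db-r sheds 90 req/s to search-1: 90 each.
    search-1: 10+90 = 100 > 70
Round 3 — search-1 crashes.
  search-1 sheds 100 req/s: no online neighbours, lost.
No further crashes.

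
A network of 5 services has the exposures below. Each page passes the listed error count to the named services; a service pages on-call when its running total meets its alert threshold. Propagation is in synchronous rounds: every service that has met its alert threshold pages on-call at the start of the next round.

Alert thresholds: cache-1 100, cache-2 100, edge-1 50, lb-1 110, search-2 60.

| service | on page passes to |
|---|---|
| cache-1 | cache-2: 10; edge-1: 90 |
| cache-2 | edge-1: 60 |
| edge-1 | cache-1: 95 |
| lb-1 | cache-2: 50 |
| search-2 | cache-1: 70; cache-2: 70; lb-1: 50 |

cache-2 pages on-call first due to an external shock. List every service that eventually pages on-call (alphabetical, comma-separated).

Round 1 — cache-2 pages on-call (initial).
  edge-1: +60 → 60 ≥ 50
Round 2 — edge-1 pages on-call.
  cache-1: +95 → 95 < 100
No further pages.

cache-2, edge-1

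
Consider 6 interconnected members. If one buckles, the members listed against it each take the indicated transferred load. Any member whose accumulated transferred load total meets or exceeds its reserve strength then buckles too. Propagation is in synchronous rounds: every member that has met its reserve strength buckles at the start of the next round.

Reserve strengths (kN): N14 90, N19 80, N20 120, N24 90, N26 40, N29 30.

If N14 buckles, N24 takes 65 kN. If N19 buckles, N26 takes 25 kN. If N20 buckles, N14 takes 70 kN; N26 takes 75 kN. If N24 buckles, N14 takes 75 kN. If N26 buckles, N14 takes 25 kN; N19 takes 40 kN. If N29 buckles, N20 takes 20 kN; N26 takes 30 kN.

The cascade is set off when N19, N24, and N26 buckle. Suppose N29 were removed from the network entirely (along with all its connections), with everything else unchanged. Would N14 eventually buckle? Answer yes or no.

With N29 removed:
Round 1 — N19, N24, N26 buckle (initial).
  N14: +75+25 → 100 ≥ 90
Round 2 — N14 buckles.
No further bucklings.

yes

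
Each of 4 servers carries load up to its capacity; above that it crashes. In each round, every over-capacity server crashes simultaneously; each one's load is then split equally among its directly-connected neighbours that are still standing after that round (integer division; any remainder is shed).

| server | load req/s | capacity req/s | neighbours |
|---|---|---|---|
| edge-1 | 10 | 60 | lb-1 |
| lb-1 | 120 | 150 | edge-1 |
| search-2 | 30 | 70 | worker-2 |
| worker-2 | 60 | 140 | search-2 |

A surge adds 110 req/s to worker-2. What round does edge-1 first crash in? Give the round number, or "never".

never

Round 1 — worker-2 at 170 > 140. worker-2 crashes.
  worker-2 sheds 170 req/s to search-2: 170 each.
    search-2: 30+170 = 200 > 70
Round 2 — search-2 crashes.
  search-2 sheds 200 req/s: no online neighbours, lost.
No further crashes.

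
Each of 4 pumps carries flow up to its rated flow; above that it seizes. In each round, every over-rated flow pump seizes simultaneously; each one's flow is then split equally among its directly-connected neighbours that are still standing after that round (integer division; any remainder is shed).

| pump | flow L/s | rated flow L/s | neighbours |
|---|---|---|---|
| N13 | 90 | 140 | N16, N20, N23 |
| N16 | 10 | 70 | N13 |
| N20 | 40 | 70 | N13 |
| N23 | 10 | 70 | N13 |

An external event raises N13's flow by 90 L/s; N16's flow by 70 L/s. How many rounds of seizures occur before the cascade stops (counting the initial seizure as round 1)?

Round 1 — N13 at 180 > 140; N16 at 80 > 70. N13, N16 seize.
  N13 sheds 180 L/s to N20, N23: 90 each.
    N20: 40+90 = 130 > 70
    N23: 10+90 = 100 > 70
  N16 sheds 80 L/s: no online neighbours, lost.
Round 2 — N20, N23 seize.
  N20 sheds 130 L/s: no online neighbours, lost.
  N23 sheds 100 L/s: no online neighbours, lost.
No further seizures.

2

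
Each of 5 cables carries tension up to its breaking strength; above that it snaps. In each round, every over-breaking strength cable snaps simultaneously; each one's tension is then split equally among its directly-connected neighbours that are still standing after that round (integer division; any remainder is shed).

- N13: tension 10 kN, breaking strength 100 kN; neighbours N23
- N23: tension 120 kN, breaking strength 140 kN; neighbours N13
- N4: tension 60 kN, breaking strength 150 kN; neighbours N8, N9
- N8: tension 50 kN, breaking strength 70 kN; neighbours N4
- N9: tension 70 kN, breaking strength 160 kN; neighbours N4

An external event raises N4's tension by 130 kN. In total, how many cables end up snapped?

3

Round 1 — N4 at 190 > 150. N4 snaps.
  N4 sheds 190 kN to N8, N9: 95 each.
    N8: 50+95 = 145 > 70
    N9: 70+95 = 165 > 160
Round 2 — N8, N9 snap.
  N8 sheds 145 kN: no online neighbours, lost.
  N9 sheds 165 kN: no online neighbours, lost.
No further breaks.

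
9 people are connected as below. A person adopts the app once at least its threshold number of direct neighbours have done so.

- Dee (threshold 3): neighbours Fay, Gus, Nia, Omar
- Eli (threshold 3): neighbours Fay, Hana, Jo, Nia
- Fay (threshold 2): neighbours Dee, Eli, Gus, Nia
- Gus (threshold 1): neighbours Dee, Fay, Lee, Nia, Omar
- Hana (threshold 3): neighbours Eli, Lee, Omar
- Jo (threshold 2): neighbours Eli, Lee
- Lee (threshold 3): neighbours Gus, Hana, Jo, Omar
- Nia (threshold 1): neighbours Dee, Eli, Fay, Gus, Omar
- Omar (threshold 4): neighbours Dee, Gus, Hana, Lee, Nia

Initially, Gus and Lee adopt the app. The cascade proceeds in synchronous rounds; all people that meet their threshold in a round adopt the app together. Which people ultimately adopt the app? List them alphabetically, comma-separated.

Dee, Fay, Gus, Lee, Nia, Omar

Round 1 — Gus, Lee adopt the app (initial).
Round 2 — checking thresholds:
  Dee: 1 of 4 neighbours < 3, below threshold.
  Fay: 1 of 4 neighbours < 2, below threshold.
  Hana: 1 of 3 neighbours < 3, below threshold.
  Jo: 1 of 2 neighbours < 2, below threshold.
  Nia: 1 of 5 neighbours ≥ 1, adopts the app.
  Omar: 2 of 5 neighbours < 4, below threshold.
Round 3 — checking thresholds:
  Dee: 2 of 4 neighbours < 3, below threshold.
  Eli: 1 of 4 neighbours < 3, below threshold.
  Fay: 2 of 4 neighbours ≥ 2, adopts the app.
  Hana: 1 of 3 neighbours < 3, below threshold.
  Jo: 1 of 2 neighbours < 2, below threshold.
  Omar: 3 of 5 neighbours < 4, below threshold.
Round 4 — checking thresholds:
  Dee: 3 of 4 neighbours ≥ 3, adopts the app.
  Eli: 2 of 4 neighbours < 3, below threshold.
  Hana: 1 of 3 neighbours < 3, below threshold.
  Jo: 1 of 2 neighbours < 2, below threshold.
  Omar: 3 of 5 neighbours < 4, below threshold.
Round 5 — checking thresholds:
  Eli: 2 of 4 neighbours < 3, below threshold.
  Hana: 1 of 3 neighbours < 3, below threshold.
  Jo: 1 of 2 neighbours < 2, below threshold.
  Omar: 4 of 5 neighbours ≥ 4, adopts the app.
Round 6 — no new adoptions; cascade stops.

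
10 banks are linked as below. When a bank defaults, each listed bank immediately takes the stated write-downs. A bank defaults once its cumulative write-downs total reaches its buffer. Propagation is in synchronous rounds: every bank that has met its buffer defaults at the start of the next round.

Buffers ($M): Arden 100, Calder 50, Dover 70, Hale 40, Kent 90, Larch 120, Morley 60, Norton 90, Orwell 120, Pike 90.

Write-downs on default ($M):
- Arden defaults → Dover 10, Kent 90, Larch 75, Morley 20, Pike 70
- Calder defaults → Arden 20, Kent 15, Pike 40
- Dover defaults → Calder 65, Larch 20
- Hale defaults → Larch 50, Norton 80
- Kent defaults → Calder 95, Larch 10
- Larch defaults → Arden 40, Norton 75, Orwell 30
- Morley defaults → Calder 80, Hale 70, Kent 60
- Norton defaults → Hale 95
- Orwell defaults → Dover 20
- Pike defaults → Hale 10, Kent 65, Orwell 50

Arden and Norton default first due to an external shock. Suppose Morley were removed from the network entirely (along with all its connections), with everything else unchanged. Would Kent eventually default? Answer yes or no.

With Morley removed:
Round 1 — Arden, Norton default (initial).
  Dover: +10 → 10 < 70
  Hale: +95 → 95 ≥ 40
  Kent: +90 → 90 ≥ 90
  Larch: +75 → 75 < 120
  Pike: +70 → 70 < 90
Round 2 — Hale, Kent default.
  Calder: +95 → 95 ≥ 50
  Larch: +50+10 → 135 ≥ 120
Round 3 — Calder, Larch default.
  Orwell: +30 → 30 < 120
  Pike: +40 → 110 ≥ 90
Round 4 — Pike defaults.
  Orwell: +50 → 80 < 120
No further defaults.

yes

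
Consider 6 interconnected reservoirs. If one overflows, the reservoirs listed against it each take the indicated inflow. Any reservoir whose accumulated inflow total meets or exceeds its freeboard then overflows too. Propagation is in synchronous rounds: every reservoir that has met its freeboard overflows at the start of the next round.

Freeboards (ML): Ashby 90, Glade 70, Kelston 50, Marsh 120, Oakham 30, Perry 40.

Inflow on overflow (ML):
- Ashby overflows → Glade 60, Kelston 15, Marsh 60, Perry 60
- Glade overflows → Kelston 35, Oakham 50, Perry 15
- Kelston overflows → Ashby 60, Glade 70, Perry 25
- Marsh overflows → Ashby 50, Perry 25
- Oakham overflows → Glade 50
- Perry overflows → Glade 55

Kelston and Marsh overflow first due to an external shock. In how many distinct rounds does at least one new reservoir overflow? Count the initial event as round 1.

Round 1 — Kelston, Marsh overflow (initial).
  Ashby: +60+50 → 110 ≥ 90
  Glade: +70 → 70 ≥ 70
  Perry: +25+25 → 50 ≥ 40
Round 2 — Ashby, Glade, Perry overflow.
  Oakham: +50 → 50 ≥ 30
Round 3 — Oakham overflows.
No further overflows.

3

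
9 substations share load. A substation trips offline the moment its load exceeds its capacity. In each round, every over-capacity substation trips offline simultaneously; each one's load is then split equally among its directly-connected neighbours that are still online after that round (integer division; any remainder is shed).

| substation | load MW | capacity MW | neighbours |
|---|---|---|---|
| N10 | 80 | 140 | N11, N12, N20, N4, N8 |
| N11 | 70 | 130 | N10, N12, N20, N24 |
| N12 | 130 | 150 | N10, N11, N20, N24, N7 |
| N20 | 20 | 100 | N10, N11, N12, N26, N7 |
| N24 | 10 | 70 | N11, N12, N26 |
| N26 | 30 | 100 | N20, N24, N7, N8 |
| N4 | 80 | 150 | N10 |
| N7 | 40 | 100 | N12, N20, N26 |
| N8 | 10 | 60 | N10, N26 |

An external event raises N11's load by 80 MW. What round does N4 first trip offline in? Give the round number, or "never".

never

Round 1 — N11 at 150 > 130. N11 trips offline.
  N11 sheds 150 MW to N10, N12, N20, N24: 37 each (2 lost).
    N10: 80+37 = 117 ≤ 140
    N12: 130+37 = 167 > 150
    N20: 20+37 = 57 ≤ 100
    N24: 10+37 = 47 ≤ 70
Round 2 — N12 trips offline.
  N12 sheds 167 MW to N10, N20, N24, N7: 41 each (3 lost).
    N10: 117+41 = 158 > 140
    N20: 57+41 = 98 ≤ 100
    N24: 47+41 = 88 > 70
    N7: 40+41 = 81 ≤ 100
Round 3 — N10, N24 trip offline.
  N10 sheds 158 MW to N20, N4, N8: 52 each (2 lost).
    N20: 98+52 = 150 > 100
    N4: 80+52 = 132 ≤ 150
    N8: 10+52 = 62 > 60
  N24 sheds 88 MW to N26: 88 each.
    N26: 30+88 = 118 > 100
Round 4 — N20, N26, N8 trip offline.
  N20 sheds 150 MW to N7: 150 each.
    N7: 81+150 = 231 > 100
  N26 sheds 118 MW to N7: 118 each.
    N7: 231+118 = 349 > 100
  N8 sheds 62 MW: no online neighbours, lost.
Round 5 — N7 trips offline.
  N7 sheds 349 MW: no online neighbours, lost.
No further trips.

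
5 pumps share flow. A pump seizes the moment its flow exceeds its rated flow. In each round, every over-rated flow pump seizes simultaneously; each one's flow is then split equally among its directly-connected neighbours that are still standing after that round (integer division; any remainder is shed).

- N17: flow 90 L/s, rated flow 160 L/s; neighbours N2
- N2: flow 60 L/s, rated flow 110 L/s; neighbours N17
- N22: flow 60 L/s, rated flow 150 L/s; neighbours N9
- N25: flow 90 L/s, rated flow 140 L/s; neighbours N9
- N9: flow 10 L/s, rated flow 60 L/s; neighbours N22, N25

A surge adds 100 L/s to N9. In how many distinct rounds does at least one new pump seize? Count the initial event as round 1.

Round 1 — N9 at 110 > 60. N9 seizes.
  N9 sheds 110 L/s to N22, N25: 55 each.
    N22: 60+55 = 115 ≤ 150
    N25: 90+55 = 145 > 140
Round 2 — N25 seizes.
  N25 sheds 145 L/s: no online neighbours, lost.
No further seizures.

2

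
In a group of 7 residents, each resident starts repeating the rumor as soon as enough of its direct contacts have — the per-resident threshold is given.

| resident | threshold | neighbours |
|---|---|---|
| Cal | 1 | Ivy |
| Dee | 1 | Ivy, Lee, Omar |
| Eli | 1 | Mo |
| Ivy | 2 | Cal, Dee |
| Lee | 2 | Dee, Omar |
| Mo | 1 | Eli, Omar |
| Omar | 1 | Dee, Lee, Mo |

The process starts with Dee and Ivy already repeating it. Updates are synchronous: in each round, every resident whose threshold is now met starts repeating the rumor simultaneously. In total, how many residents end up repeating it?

7

Round 1 — Dee, Ivy start repeating the rumor (initial).
Round 2 — checking thresholds:
  Cal: 1 of 1 neighbours ≥ 1, starts repeating the rumor.
  Lee: 1 of 2 neighbours < 2, holds.
  Omar: 1 of 3 neighbours ≥ 1, starts repeating the rumor.
Round 3 — checking thresholds:
  Lee: 2 of 2 neighbours ≥ 2, starts repeating the rumor.
  Mo: 1 of 2 neighbours ≥ 1, starts repeating the rumor.
Round 4 — checking thresholds:
  Eli: 1 of 1 neighbours ≥ 1, starts repeating the rumor.
Round 5 — no new spreads; cascade stops.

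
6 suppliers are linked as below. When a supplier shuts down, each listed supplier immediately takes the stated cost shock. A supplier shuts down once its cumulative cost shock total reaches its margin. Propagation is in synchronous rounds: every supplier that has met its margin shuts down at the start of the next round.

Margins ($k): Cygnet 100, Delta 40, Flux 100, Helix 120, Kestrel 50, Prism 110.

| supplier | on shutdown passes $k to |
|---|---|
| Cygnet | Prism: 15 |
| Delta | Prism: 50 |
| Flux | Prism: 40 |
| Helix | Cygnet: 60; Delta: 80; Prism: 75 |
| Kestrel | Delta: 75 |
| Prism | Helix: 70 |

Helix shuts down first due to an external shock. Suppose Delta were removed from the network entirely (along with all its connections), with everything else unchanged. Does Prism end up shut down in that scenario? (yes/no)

With Delta removed:
Round 1 — Helix shuts down (initial).
  Cygnet: +60 → 60 < 100
  Prism: +75 → 75 < 110
No further shutdowns.

no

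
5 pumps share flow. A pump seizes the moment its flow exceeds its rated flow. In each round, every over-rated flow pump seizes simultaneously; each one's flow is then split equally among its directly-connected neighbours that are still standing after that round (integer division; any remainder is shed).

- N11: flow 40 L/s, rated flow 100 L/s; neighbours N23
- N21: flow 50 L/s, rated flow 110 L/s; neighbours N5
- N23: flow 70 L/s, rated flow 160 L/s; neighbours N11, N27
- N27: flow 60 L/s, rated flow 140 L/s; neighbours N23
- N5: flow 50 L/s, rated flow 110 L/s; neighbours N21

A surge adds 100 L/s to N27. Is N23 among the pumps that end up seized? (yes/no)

Round 1 — N27 at 160 > 140. N27 seizes.
  N27 sheds 160 L/s to N23: 160 each.
    N23: 70+160 = 230 > 160
Round 2 — N23 seizes.
  N23 sheds 230 L/s to N11: 230 each.
    N11: 40+230 = 270 > 100
Round 3 — N11 seizes.
  N11 sheds 270 L/s: no online neighbours, lost.
No further seizures.

yes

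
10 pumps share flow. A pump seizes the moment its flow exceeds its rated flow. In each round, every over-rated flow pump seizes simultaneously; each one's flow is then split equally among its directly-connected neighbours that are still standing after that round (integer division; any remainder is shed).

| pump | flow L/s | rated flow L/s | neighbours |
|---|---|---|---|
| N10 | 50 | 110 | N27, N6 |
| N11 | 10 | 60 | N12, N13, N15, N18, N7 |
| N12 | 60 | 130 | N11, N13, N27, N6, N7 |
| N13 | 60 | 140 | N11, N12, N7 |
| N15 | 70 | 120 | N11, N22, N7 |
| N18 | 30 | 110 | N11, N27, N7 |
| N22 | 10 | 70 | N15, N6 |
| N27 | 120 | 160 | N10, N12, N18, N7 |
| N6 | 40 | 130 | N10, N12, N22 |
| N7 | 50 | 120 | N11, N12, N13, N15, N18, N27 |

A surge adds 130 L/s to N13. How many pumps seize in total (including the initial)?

10

Round 1 — N13 at 190 > 140. N13 seizes.
  N13 sheds 190 L/s to N11, N12, N7: 63 each (1 lost).
    N11: 10+63 = 73 > 60
    N12: 60+63 = 123 ≤ 130
    N7: 50+63 = 113 ≤ 120
Round 2 — N11 seizes.
  N11 sheds 73 L/s to N12, N15, N18, N7: 18 each (1 lost).
    N12: 123+18 = 141 > 130
    N15: 70+18 = 88 ≤ 120
    N18: 30+18 = 48 ≤ 110
    N7: 113+18 = 131 > 120
Round 3 — N12, N7 seize.
  N12 sheds 141 L/s to N27, N6: 70 each (1 lost).
    N27: 120+70 = 190 > 160
    N6: 40+70 = 110 ≤ 130
  N7 sheds 131 L/s to N15, N18, N27: 43 each (2 lost).
    N15: 88+43 = 131 > 120
    N18: 48+43 = 91 ≤ 110
    N27: 190+43 = 233 > 160
Round 4 — N15, N27 seize.
  N15 sheds 131 L/s to N22: 131 each.
    N22: 10+131 = 141 > 70
  N27 sheds 233 L/s to N10, N18: 116 each (1 lost).
    N10: 50+116 = 166 > 110
    N18: 91+116 = 207 > 110
Round 5 — N10, N18, N22 seize.
  N10 sheds 166 L/s to N6: 166 each.
    N6: 110+166 = 276 > 130
  N18 sheds 207 L/s: no online neighbours, lost.
  N22 sheds 141 L/s to N6: 141 each.
    N6: 276+141 = 417 > 130
Round 6 — N6 seizes.
  N6 sheds 417 L/s: no online neighbours, lost.
No further seizures.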